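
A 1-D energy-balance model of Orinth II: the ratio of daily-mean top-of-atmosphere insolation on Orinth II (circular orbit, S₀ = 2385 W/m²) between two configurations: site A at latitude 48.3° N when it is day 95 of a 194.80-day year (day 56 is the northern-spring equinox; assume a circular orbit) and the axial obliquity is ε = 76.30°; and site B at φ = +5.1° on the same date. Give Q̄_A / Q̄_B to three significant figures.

— Configuration A (φ=+48.3°):
Solar longitude: λ_s = 360° × (95 − 56)/194.80 = 72.074°.
sin δ = sin 76.30° × sin 72.074° = 0.92438, so δ = +67.576°.
cos H₀ = −tan(+48.3°) tan(+67.576°) = -2.7198 ≤ −1 ⇒ polar day, H₀ = π.
Bracket: H₀ sin φ sin δ + cos φ cos δ sin H₀ = 3.1416×0.74664×0.92438 + 0.66523×0.38146×0.00000 = 2.168267 + 0.000000 = 2.168267.
Q̄ = (S₀/π) × [bracket] = (2385/π) × 2.168267 = 1646.1 W/m².
— Configuration B (φ=+5.1°):
cos H₀ = −tan(+5.1°) tan(+67.576°) = -0.2163, H₀ = 1.7888 rad.
Bracket: H₀ sin φ sin δ + cos φ cos δ sin H₀ = 1.7888×0.08889×0.92438 + 0.99604×0.38146×0.97633 = 0.146982 + 0.370956 = 0.517938.
Q̄ = (S₀/π) × [bracket] = (2385/π) × 0.517938 = 393.20 W/m².
Ratio Q̄_A / Q̄_B = 1646.1 / 393.20 = 4.186.

Q̄_A / Q̄_B ≈ 4.19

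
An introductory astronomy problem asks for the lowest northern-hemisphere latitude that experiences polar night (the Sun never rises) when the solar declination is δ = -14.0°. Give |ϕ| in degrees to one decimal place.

|ϕ| = 76.0°

Polar night requires cos h₀ = −tan ϕ tan δ ≥ 1, i.e. tan ϕ tan δ ≤ −1.
The boundary is |tan ϕ| · |tan δ| = 1, so |ϕ| = 90° − |δ| = 90° − 14.0° = 76.0° in the northern hemisphere.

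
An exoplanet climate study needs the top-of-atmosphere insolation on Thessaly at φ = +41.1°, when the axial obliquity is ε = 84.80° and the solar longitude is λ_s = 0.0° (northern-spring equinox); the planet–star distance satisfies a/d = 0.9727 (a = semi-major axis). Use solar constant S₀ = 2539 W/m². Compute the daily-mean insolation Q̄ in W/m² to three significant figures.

Solar declination: sin δ = sin ε · sin λ_s = sin 84.80° × sin 0.0° = 0.00000, so δ = +0.000°.
cos H₀ = −tan(+41.1°) tan(+0.000°) = -0.0000, H₀ = 1.5708 rad.
Bracket: H₀ sin φ sin δ + cos φ cos δ sin H₀ = 1.5708×0.65738×0.00000 + 0.75356×1.00000×1.00000 = 0.000000 + 0.753560 = 0.753560.
Inverse-square distance factor (a/d)² = 0.9727² = 0.946145.
Q̄ = (S₀/π) × 0.946145 × [bracket] = (2539/π) × 0.946145 × 0.753560 = 576.2 W/m².

Q̄ ≈ 576 W/m²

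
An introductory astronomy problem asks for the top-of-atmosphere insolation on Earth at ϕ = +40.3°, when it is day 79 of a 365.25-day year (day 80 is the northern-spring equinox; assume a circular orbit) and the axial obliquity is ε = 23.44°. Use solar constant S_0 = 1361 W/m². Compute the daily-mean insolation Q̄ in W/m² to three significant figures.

Solar longitude: L_s = 360° × (79 − 80)/365.25 = -0.986°, i.e. -0.986° + 360° = 359.014°.
sin δ = sin 23.44° × sin 359.014° = -0.00684, so δ = -0.392°.
cos h₀ = −tan(+40.3°) tan(-0.392°) = 0.0058, h₀ = 1.5650 rad.
Bracket: h₀ sin ϕ sin δ + cos ϕ cos δ sin h₀ = 1.5650×0.64679×-0.00684 + 0.76267×0.99998×0.99998 = -0.006924 + 0.762639 = 0.755715.
Q̄ = (S_0/π) × [bracket] = (1361/π) × 0.755715 = 327.4 W/m².

Q̄ ≈ 327 W/m²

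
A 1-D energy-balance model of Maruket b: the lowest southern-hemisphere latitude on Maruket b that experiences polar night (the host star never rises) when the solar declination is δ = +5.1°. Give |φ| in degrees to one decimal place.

|φ| = 84.9°

Polar night requires cos H₀ = −tan φ tan δ ≥ 1, i.e. tan φ tan δ ≤ −1.
The boundary is |tan φ| · |tan δ| = 1, so |φ| = 90° − |δ| = 90° − 5.1° = 84.9° in the southern hemisphere.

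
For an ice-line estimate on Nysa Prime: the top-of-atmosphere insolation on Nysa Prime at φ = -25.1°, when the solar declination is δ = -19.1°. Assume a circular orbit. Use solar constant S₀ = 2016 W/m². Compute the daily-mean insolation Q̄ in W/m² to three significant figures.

cos H₀ = −tan(-25.1°) tan(-19.100°) = -0.1622, H₀ = 1.7337 rad.
Bracket: H₀ sin φ sin δ + cos φ cos δ sin H₀ = 1.7337×-0.42420×-0.32722 + 0.90557×0.94495×0.98676 = 0.240649 + 0.844389 = 1.085038.
Q̄ = (S₀/π) × [bracket] = (2016/π) × 1.085038 = 696.3 W/m².

Q̄ ≈ 696 W/m²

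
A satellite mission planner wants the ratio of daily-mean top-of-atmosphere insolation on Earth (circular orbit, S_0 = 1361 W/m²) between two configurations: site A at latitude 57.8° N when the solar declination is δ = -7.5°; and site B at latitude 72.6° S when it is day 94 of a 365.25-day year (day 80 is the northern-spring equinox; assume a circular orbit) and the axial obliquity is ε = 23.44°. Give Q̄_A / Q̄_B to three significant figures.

Q̄_A / Q̄_B ≈ 2.16

— Configuration A (ϕ=+57.8°):
cos h₀ = −tan(+57.8°) tan(-7.500°) = 0.2091, h₀ = 1.3602 rad.
Bracket: h₀ sin ϕ sin δ + cos ϕ cos δ sin h₀ = 1.3602×0.84619×-0.13053 + 0.53288×0.99144×0.97790 = -0.150238 + 0.516643 = 0.366405.
Q̄ = (S_0/π) × [bracket] = (1361/π) × 0.366405 = 158.73 W/m².
— Configuration B (ϕ=-72.6°):
Solar longitude: L_s = 360° × (94 − 80)/365.25 = 13.799°.
sin δ = sin 23.44° × sin 13.799° = 0.09488, so δ = +5.444°.
cos h₀ = −tan(-72.6°) tan(+5.444°) = 0.3041, h₀ = 1.2618 rad.
Bracket: h₀ sin ϕ sin δ + cos ϕ cos δ sin h₀ = 1.2618×-0.95424×0.09488 + 0.29904×0.99549×0.95263 = -0.114241 + 0.283590 = 0.169349.
Q̄ = (S_0/π) × [bracket] = (1361/π) × 0.169349 = 73.365 W/m².
Ratio Q̄_A / Q̄_B = 158.73 / 73.365 = 2.164.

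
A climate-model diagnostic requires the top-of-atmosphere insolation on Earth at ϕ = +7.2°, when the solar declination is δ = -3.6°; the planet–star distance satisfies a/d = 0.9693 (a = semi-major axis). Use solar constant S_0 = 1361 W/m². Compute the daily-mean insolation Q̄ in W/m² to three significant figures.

Q̄ ≈ 398 W/m²

cos h₀ = −tan(+7.2°) tan(-3.600°) = 0.0079, h₀ = 1.5628 rad.
Bracket: h₀ sin ϕ sin δ + cos ϕ cos δ sin h₀ = 1.5628×0.12533×-0.06279 + 0.99211×0.99803×0.99997 = -0.012298 + 0.990126 = 0.977828.
Inverse-square distance factor (a/d)² = 0.9693² = 0.939542.
Q̄ = (S_0/π) × 0.939542 × [bracket] = (1361/π) × 0.939542 × 0.977828 = 398.0 W/m².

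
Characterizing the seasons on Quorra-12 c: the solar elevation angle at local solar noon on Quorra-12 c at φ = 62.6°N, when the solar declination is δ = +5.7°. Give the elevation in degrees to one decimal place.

At local noon the hour angle is zero, so the zenith angle equals |φ − δ| = |+62.6° − (+5.700°)| = 56.900°.
Elevation = 90° − 56.900° = 33.1°.

33.1°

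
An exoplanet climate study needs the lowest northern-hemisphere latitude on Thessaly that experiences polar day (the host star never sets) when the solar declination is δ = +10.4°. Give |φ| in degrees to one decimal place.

Polar day requires cos H₀ = −tan φ tan δ ≤ −1, i.e. tan φ tan δ ≥ 1.
The boundary is |tan φ| · |tan δ| = 1, so |φ| = 90° − |δ| = 90° − 10.4° = 79.6° in the northern hemisphere.

|φ| = 79.6°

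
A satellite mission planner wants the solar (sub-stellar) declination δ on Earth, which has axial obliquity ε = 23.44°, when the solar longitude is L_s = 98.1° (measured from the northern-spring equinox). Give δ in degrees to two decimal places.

δ = +23.19°

sin δ = sin ε · sin L_s = sin 23.44° × sin 98.1° = 0.393820.
δ = arcsin(0.393820) = +23.19°.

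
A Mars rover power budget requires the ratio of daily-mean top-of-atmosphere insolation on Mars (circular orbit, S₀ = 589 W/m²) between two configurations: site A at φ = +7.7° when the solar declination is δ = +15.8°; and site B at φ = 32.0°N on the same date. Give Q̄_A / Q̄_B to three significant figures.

Q̄_A / Q̄_B ≈ 0.958

— Configuration A (φ=+7.7°):
cos H₀ = −tan(+7.7°) tan(+15.800°) = -0.0383, H₀ = 1.6091 rad.
Bracket: H₀ sin φ sin δ + cos φ cos δ sin H₀ = 1.6091×0.13399×0.27228 + 0.99098×0.96222×0.99927 = 0.058704 + 0.952845 = 1.011549.
Q̄ = (S₀/π) × [bracket] = (589/π) × 1.011549 = 189.65 W/m².
— Configuration B (φ=+32.0°):
cos H₀ = −tan(+32.0°) tan(+15.800°) = -0.1768, H₀ = 1.7486 rad.
Bracket: H₀ sin φ sin δ + cos φ cos δ sin H₀ = 1.7486×0.52992×0.27228 + 0.84805×0.96222×0.98424 = 0.252300 + 0.803150 = 1.055450.
Q̄ = (S₀/π) × [bracket] = (589/π) × 1.055450 = 197.88 W/m².
Ratio Q̄_A / Q̄_B = 189.65 / 197.88 = 0.9584.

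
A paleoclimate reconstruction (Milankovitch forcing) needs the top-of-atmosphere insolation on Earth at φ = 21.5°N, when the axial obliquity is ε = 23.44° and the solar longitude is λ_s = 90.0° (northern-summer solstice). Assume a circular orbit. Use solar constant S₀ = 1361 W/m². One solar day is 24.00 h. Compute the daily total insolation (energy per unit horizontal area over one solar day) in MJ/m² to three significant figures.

Solar declination: sin δ = sin ε · sin λ_s = sin 23.44° × sin 90.0° = 0.39779, so δ = +23.440°.
cos H₀ = −tan(+21.5°) tan(+23.440°) = -0.1708, H₀ = 1.7424 rad.
Bracket: H₀ sin φ sin δ + cos φ cos δ sin H₀ = 1.7424×0.36650×0.39779 + 0.93042×0.91748×0.98531 = 0.254025 + 0.841102 = 1.095127.
Q̄ = (S₀/π) × [bracket] = (1361/π) × 1.095127 = 474.43 W/m².
Daily total = Q̄ × 24.00 h × 3600 s/h = 474.43 × 24.00 × 3600 / 10⁶ = 40.99 MJ/m².

41.0 MJ/m²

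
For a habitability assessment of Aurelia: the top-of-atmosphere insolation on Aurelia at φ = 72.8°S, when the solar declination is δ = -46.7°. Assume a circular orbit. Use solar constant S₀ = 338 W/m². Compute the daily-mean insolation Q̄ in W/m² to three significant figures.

cos H₀ = −tan(-72.8°) tan(-46.700°) = -3.4281 ≤ −1 ⇒ polar day, H₀ = π.
Bracket: H₀ sin φ sin δ + cos φ cos δ sin H₀ = 3.1416×-0.95528×-0.72777 + 0.29571×0.68582×0.00000 = 2.184116 + 0.000000 = 2.184116.
Q̄ = (S₀/π) × [bracket] = (338/π) × 2.184116 = 235.0 W/m².

Q̄ ≈ 235 W/m²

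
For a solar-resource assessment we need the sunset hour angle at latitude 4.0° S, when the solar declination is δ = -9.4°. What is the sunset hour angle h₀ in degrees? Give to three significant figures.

cos h₀ = −tan ϕ · tan δ = −tan(-4.0°) × tan(-9.400°) = -0.0116, so h₀ = 1.5824 rad = 90.66°.

h₀ = 90.7°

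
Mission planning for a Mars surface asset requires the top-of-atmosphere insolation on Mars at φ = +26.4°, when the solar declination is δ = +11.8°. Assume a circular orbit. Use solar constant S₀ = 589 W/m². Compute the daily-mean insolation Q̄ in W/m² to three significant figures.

cos H₀ = −tan(+26.4°) tan(+11.800°) = -0.1037, H₀ = 1.6747 rad.
Bracket: H₀ sin φ sin δ + cos φ cos δ sin H₀ = 1.6747×0.44464×0.20450 + 0.89571×0.97887×0.99461 = 0.152279 + 0.872058 = 1.024337.
Q̄ = (S₀/π) × [bracket] = (589/π) × 1.024337 = 192.0 W/m².

Q̄ ≈ 192 W/m²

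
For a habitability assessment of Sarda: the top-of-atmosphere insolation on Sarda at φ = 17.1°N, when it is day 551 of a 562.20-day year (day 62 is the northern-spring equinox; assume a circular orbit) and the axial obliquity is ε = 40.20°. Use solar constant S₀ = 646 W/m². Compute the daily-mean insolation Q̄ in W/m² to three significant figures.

Solar longitude: λ_s = 360° × (551 − 62)/562.20 = 313.127°.
sin δ = sin 40.20° × sin 313.127° = -0.47108, so δ = -28.104°.
cos H₀ = −tan(+17.1°) tan(-28.104°) = 0.1643, H₀ = 1.4058 rad.
Bracket: H₀ sin φ sin δ + cos φ cos δ sin H₀ = 1.4058×0.29404×-0.47108 + 0.95579×0.88209×0.98641 = -0.194726 + 0.831635 = 0.636909.
Q̄ = (S₀/π) × [bracket] = (646/π) × 0.636909 = 131.0 W/m².

Q̄ ≈ 131 W/m²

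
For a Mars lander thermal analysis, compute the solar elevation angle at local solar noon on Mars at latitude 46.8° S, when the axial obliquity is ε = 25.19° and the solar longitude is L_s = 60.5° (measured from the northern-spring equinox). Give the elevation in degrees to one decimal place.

21.5°

Solar declination: sin δ = sin ε · sin L_s = sin 25.19° × sin 60.5° = 0.37044, so δ = +21.743°.
At local noon the hour angle is zero, so the zenith angle equals |ϕ − δ| = |-46.8° − (+21.743°)| = 68.543°.
Elevation = 90° − 68.543° = 21.5°.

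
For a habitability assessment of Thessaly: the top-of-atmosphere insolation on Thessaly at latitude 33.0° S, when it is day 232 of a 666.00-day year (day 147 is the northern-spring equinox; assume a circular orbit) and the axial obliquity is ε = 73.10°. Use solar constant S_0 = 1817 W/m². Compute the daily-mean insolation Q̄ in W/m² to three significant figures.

Solar longitude: L_s = 360° × (232 − 147)/666.00 = 45.946°.
sin δ = sin 73.10° × sin 45.946° = 0.68765, so δ = +43.444°.
cos h₀ = −tan(-33.0°) tan(+43.444°) = 0.6151, h₀ = 0.9083 rad.
Bracket: h₀ sin ϕ sin δ + cos ϕ cos δ sin h₀ = 0.9083×-0.54464×0.68765 + 0.83867×0.72605×0.78848 = -0.340178 + 0.480118 = 0.139940.
Q̄ = (S_0/π) × [bracket] = (1817/π) × 0.139940 = 80.94 W/m².

Q̄ ≈ 80.9 W/m²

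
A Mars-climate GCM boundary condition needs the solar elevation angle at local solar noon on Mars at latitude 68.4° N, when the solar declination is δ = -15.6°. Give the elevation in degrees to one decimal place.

At local noon the hour angle is zero, so the zenith angle equals |φ − δ| = |+68.4° − (-15.600°)| = 84.000°.
Elevation = 90° − 84.000° = 6.0°.

6.0°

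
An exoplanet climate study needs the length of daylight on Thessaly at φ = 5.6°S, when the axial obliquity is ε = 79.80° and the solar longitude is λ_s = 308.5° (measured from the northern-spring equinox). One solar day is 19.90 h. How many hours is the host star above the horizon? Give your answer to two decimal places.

10.70 h

Solar declination: sin δ = sin ε · sin λ_s = sin 79.80° × sin 308.5° = -0.77024, so δ = -50.375°.
cos H₀ = −tan φ · tan δ = −tan(-5.6°) × tan(-50.375°) = -0.1184, so H₀ = 1.6895 rad = 96.80°.
Daylight = 2H₀/(2π) × 19.90 h = (1.6895/π) × 19.90 = 10.70 h.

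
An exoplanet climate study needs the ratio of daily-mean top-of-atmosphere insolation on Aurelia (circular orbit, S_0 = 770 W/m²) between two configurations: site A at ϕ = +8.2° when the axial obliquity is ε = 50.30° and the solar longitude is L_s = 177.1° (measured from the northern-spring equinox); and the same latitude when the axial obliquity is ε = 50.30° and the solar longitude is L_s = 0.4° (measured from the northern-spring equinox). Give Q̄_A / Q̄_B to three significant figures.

Q̄_A / Q̄_B ≈ 1.01

— Configuration A (ϕ=+8.2°):
Solar declination: sin δ = sin ε · sin L_s = sin 50.30° × sin 177.1° = 0.03893, so δ = +2.231°.
cos h₀ = −tan(+8.2°) tan(+2.231°) = -0.0056, h₀ = 1.5764 rad.
Bracket: h₀ sin ϕ sin δ + cos ϕ cos δ sin h₀ = 1.5764×0.14263×0.03893 + 0.98978×0.99924×0.99998 = 0.008753 + 0.989008 = 0.997761.
Q̄ = (S_0/π) × [bracket] = (770/π) × 0.997761 = 244.55 W/m².
— Configuration B (ϕ=+8.2°):
Solar declination: sin δ = sin ε · sin L_s = sin 50.30° × sin 0.4° = 0.00537, so δ = +0.308°.
cos h₀ = −tan(+8.2°) tan(+0.308°) = -0.0008, h₀ = 1.5716 rad.
Bracket: h₀ sin ϕ sin δ + cos ϕ cos δ sin h₀ = 1.5716×0.14263×0.00537 + 0.98978×0.99999×1.00000 = 0.001204 + 0.989770 = 0.990974.
Q̄ = (S_0/π) × [bracket] = (770/π) × 0.990974 = 242.89 W/m².
Ratio Q̄_A / Q̄_B = 244.55 / 242.89 = 1.007.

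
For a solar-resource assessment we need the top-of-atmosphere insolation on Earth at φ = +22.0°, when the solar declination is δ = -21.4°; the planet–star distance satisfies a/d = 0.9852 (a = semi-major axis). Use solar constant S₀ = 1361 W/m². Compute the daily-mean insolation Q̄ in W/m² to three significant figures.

Q̄ ≈ 277 W/m²

cos H₀ = −tan(+22.0°) tan(-21.400°) = 0.1583, H₀ = 1.4118 rad.
Bracket: H₀ sin φ sin δ + cos φ cos δ sin H₀ = 1.4118×0.37461×-0.36488 + 0.92718×0.93106×0.98739 = -0.192976 + 0.852374 = 0.659398.
Inverse-square distance factor (a/d)² = 0.9852² = 0.970619.
Q̄ = (S₀/π) × 0.970619 × [bracket] = (1361/π) × 0.970619 × 0.659398 = 277.3 W/m².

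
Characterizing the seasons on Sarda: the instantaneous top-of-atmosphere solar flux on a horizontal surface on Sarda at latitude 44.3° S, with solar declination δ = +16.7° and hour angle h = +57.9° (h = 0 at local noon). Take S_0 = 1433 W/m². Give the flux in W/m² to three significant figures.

cos θ_z = sin ϕ sin δ + cos ϕ cos δ cos h = -0.200697 + 0.364277 = 0.163580.
Flux = S_0 · cos θ_z = 1433 × 0.163580 = 234.4 W/m².

234 W/m²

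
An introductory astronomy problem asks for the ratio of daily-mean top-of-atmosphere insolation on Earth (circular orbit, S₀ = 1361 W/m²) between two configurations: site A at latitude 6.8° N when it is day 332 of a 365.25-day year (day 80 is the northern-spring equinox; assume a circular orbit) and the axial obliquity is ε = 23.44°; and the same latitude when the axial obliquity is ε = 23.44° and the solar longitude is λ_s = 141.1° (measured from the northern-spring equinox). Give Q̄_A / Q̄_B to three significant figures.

Q̄_A / Q̄_B ≈ 0.848

— Configuration A (φ=+6.8°):
Solar longitude: λ_s = 360° × (332 − 80)/365.25 = 248.378°.
sin δ = sin 23.44° × sin 248.378° = -0.36980, so δ = -21.703°.
cos H₀ = −tan(+6.8°) tan(-21.703°) = 0.0475, H₀ = 1.5233 rad.
Bracket: H₀ sin φ sin δ + cos φ cos δ sin H₀ = 1.5233×0.11840×-0.36980 + 0.99297×0.92911×0.99887 = -0.066697 + 0.921536 = 0.854839.
Q̄ = (S₀/π) × [bracket] = (1361/π) × 0.854839 = 370.33 W/m².
— Configuration B (φ=+6.8°):
Solar declination: sin δ = sin ε · sin λ_s = sin 23.44° × sin 141.1° = 0.24980, so δ = +14.465°.
cos H₀ = −tan(+6.8°) tan(+14.465°) = -0.0308, H₀ = 1.6016 rad.
Bracket: H₀ sin φ sin δ + cos φ cos δ sin H₀ = 1.6016×0.11840×0.24980 + 0.99297×0.96830×0.99953 = 0.047369 + 0.961041 = 1.008410.
Q̄ = (S₀/π) × [bracket] = (1361/π) × 1.008410 = 436.86 W/m².
Ratio Q̄_A / Q̄_B = 370.33 / 436.86 = 0.8477.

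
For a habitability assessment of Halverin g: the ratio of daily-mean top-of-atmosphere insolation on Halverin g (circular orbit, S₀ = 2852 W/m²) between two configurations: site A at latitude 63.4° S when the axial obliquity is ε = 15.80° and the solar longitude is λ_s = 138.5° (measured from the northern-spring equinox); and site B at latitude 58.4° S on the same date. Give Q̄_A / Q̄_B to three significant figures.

Q̄_A / Q̄_B ≈ 0.730

— Configuration A (φ=-63.4°):
Solar declination: sin δ = sin ε · sin λ_s = sin 15.80° × sin 138.5° = 0.18042, so δ = +10.394°.
cos H₀ = −tan(-63.4°) tan(+10.394°) = 0.3663, H₀ = 1.1958 rad.
Bracket: H₀ sin φ sin δ + cos φ cos δ sin H₀ = 1.1958×-0.89415×0.18042 + 0.44776×0.98359×0.93050 = -0.192909 + 0.409804 = 0.216895.
Q̄ = (S₀/π) × [bracket] = (2852/π) × 0.216895 = 196.90 W/m².
— Configuration B (φ=-58.4°):
cos H₀ = −tan(-58.4°) tan(+10.394°) = 0.2982, H₀ = 1.2680 rad.
Bracket: H₀ sin φ sin δ + cos φ cos δ sin H₀ = 1.2680×-0.85173×0.18042 + 0.52399×0.98359×0.95452 = -0.194852 + 0.491951 = 0.297099.
Q̄ = (S₀/π) × [bracket] = (2852/π) × 0.297099 = 269.71 W/m².
Ratio Q̄_A / Q̄_B = 196.90 / 269.71 = 0.7300.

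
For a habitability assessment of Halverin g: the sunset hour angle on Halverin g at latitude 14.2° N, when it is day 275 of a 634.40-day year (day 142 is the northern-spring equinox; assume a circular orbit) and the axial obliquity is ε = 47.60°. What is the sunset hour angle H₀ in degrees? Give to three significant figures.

Solar longitude: λ_s = 360° × (275 − 142)/634.40 = 75.473°.
sin δ = sin 47.60° × sin 75.473° = 0.71485, so δ = +45.631°.
cos H₀ = −tan φ · tan δ = −tan(+14.2°) × tan(+45.631°) = -0.2587, so H₀ = 1.8324 rad = 104.99°.

H₀ = 105°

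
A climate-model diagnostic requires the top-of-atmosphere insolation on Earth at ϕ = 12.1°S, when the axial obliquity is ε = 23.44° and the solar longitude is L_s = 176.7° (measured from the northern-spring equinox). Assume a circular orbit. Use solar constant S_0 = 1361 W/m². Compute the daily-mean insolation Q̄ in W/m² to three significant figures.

Q̄ ≈ 420 W/m²

Solar declination: sin δ = sin ε · sin L_s = sin 23.44° × sin 176.7° = 0.02290, so δ = +1.312°.
cos h₀ = −tan(-12.1°) tan(+1.312°) = 0.0049, h₀ = 1.5659 rad.
Bracket: h₀ sin ϕ sin δ + cos ϕ cos δ sin h₀ = 1.5659×-0.20962×0.02290 + 0.97778×0.99974×0.99999 = -0.007517 + 0.977516 = 0.969999.
Q̄ = (S_0/π) × [bracket] = (1361/π) × 0.969999 = 420.2 W/m².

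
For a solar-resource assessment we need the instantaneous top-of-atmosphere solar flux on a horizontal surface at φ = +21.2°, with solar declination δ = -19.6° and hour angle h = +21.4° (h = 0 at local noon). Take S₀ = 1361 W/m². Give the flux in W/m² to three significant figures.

cos θ_z = sin φ sin δ + cos φ cos δ cos h = -0.121308 + 0.817749 = 0.696441.
Flux = S₀ · cos θ_z = 1361 × 0.696441 = 947.9 W/m².

948 W/m²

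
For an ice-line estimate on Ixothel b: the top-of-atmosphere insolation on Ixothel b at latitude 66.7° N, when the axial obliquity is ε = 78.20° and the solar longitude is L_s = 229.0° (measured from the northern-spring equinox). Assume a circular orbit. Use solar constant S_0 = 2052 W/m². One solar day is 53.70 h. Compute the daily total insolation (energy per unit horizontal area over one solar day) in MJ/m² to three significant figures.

0.00 MJ/m²

Solar declination: sin δ = sin ε · sin L_s = sin 78.20° × sin 229.0° = -0.73876, so δ = -47.626°.
cos h₀ = −tan(+66.7°) tan(-47.626°) = 2.5452 ≥ 1 ⇒ polar night, h₀ = 0 and Q̄ = 0.
Daily total = Q̄ × 53.70 h × 3600 s/h = 0.00 MJ/m².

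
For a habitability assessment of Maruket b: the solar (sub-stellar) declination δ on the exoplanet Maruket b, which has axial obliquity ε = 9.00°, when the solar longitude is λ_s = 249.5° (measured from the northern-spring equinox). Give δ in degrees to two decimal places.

δ = -8.43°

sin δ = sin ε · sin λ_s = sin 9.00° × sin 249.5° = -0.146528.
δ = arcsin(-0.146528) = -8.43°.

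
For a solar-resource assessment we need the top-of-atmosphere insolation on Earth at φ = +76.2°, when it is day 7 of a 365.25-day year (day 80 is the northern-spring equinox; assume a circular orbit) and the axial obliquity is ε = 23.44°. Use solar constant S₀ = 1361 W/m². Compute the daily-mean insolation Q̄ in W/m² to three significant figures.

Q̄ ≈ 0.00 W/m²

Solar longitude: λ_s = 360° × (7 − 80)/365.25 = -71.951°, i.e. -71.951° + 360° = 288.049°.
sin δ = sin 23.44° × sin 288.049° = -0.37821, so δ = -22.223°.
cos H₀ = −tan(+76.2°) tan(-22.223°) = 1.6634 ≥ 1 ⇒ polar night, H₀ = 0 and Q̄ = 0.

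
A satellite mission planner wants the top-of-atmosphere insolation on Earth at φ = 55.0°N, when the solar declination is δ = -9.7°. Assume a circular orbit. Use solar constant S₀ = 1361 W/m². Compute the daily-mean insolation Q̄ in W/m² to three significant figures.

Q̄ ≈ 158 W/m²

cos H₀ = −tan(+55.0°) tan(-9.700°) = 0.2441, H₀ = 1.3242 rad.
Bracket: H₀ sin φ sin δ + cos φ cos δ sin H₀ = 1.3242×0.81915×-0.16849 + 0.57358×0.98570×0.96975 = -0.182764 + 0.548275 = 0.365511.
Q̄ = (S₀/π) × [bracket] = (1361/π) × 0.365511 = 158.3 W/m².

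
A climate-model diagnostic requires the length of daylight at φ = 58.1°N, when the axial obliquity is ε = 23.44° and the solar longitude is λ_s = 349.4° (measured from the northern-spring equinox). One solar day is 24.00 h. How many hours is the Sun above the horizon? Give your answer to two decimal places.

11.10 h

Solar declination: sin δ = sin ε · sin λ_s = sin 23.44° × sin 349.4° = -0.07317, so δ = -4.196°.
cos H₀ = −tan φ · tan δ = −tan(+58.1°) × tan(-4.196°) = 0.1179, so H₀ = 1.4526 rad = 83.23°.
Daylight = 2H₀/(2π) × 24.00 h = (1.4526/π) × 24.00 = 11.10 h.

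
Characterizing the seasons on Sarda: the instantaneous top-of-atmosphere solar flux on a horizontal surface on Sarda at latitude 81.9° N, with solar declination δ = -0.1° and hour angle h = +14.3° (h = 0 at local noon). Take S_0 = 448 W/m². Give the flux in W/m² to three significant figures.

cos θ_z = sin ϕ sin δ + cos ϕ cos δ cos h = -0.001728 + 0.136535 = 0.134807.
Flux = S_0 · cos θ_z = 448 × 0.134807 = 60.39 W/m².

60.4 W/m²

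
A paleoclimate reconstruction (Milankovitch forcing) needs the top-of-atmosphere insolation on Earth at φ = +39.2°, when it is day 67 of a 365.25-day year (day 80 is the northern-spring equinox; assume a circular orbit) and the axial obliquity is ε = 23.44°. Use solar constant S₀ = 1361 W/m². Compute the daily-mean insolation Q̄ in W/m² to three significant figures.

Solar longitude: λ_s = 360° × (67 − 80)/365.25 = -12.813°, i.e. -12.813° + 360° = 347.187°.
sin δ = sin 23.44° × sin 347.187° = -0.08822, so δ = -5.061°.
cos H₀ = −tan(+39.2°) tan(-5.061°) = 0.0722, H₀ = 1.4985 rad.
Bracket: H₀ sin φ sin δ + cos φ cos δ sin H₀ = 1.4985×0.63203×-0.08822 + 0.77494×0.99610×0.99739 = -0.083553 + 0.769903 = 0.686350.
Q̄ = (S₀/π) × [bracket] = (1361/π) × 0.686350 = 297.3 W/m².

Q̄ ≈ 297 W/m²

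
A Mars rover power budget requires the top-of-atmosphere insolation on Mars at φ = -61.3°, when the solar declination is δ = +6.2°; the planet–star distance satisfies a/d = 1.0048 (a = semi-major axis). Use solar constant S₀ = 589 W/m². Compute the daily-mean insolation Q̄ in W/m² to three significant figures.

Q̄ ≈ 64.0 W/m²

cos H₀ = −tan(-61.3°) tan(+6.200°) = 0.1984, H₀ = 1.3710 rad.
Bracket: H₀ sin φ sin δ + cos φ cos δ sin H₀ = 1.3710×-0.87715×0.10800 + 0.48022×0.99415×0.98012 = -0.129878 + 0.467920 = 0.338042.
Inverse-square distance factor (a/d)² = 1.0048² = 1.009623.
Q̄ = (S₀/π) × 1.009623 × [bracket] = (589/π) × 1.009623 × 0.338042 = 63.99 W/m².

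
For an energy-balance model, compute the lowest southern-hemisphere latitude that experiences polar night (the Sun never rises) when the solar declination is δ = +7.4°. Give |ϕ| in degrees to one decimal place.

Polar night requires cos h₀ = −tan ϕ tan δ ≥ 1, i.e. tan ϕ tan δ ≤ −1.
The boundary is |tan ϕ| · |tan δ| = 1, so |ϕ| = 90° − |δ| = 90° − 7.4° = 82.6° in the southern hemisphere.

|ϕ| = 82.6°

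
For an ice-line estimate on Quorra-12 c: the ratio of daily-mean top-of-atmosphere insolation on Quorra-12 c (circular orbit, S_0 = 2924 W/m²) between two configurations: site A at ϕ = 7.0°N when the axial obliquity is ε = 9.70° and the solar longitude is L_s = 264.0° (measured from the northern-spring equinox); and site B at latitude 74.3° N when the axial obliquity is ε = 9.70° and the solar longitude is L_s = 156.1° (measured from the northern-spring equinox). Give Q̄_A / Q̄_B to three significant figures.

— Configuration A (ϕ=+7.0°):
Solar declination: sin δ = sin ε · sin L_s = sin 9.70° × sin 264.0° = -0.16757, so δ = -9.646°.
cos h₀ = −tan(+7.0°) tan(-9.646°) = 0.0209, h₀ = 1.5499 rad.
Bracket: h₀ sin ϕ sin δ + cos ϕ cos δ sin h₀ = 1.5499×0.12187×-0.16757 + 0.99255×0.98586×0.99978 = -0.031652 + 0.978300 = 0.946648.
Q̄ = (S_0/π) × [bracket] = (2924/π) × 0.946648 = 881.08 W/m².
— Configuration B (ϕ=+74.3°):
Solar declination: sin δ = sin ε · sin L_s = sin 9.70° × sin 156.1° = 0.06826, so δ = +3.914°.
cos h₀ = −tan(+74.3°) tan(+3.914°) = -0.2434, h₀ = 1.8167 rad.
Bracket: h₀ sin ϕ sin δ + cos ϕ cos δ sin h₀ = 1.8167×0.96269×0.06826 + 0.27060×0.99767×0.96992 = 0.119381 + 0.261849 = 0.381230.
Q̄ = (S_0/π) × [bracket] = (2924/π) × 0.381230 = 354.83 W/m².
Ratio Q̄_A / Q̄_B = 881.08 / 354.83 = 2.483.

Q̄_A / Q̄_B ≈ 2.48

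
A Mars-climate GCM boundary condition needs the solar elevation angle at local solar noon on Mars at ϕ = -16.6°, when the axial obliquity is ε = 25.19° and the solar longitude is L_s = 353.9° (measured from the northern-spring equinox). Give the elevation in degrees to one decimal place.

76.0°

Solar declination: sin δ = sin ε · sin L_s = sin 25.19° × sin 353.9° = -0.04523, so δ = -2.592°.
At local noon the hour angle is zero, so the zenith angle equals |ϕ − δ| = |-16.6° − (-2.592°)| = 14.008°.
Elevation = 90° − 14.008° = 76.0°.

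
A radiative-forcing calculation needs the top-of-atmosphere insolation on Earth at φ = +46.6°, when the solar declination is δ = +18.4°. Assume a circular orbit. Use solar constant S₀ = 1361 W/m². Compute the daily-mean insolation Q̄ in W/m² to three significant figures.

cos H₀ = −tan(+46.6°) tan(+18.400°) = -0.3518, H₀ = 1.9303 rad.
Bracket: H₀ sin φ sin δ + cos φ cos δ sin H₀ = 1.9303×0.72657×0.31565 + 0.68709×0.94888×0.93609 = 0.442699 + 0.610299 = 1.052998.
Q̄ = (S₀/π) × [bracket] = (1361/π) × 1.052998 = 456.2 W/m².

Q̄ ≈ 456 W/m²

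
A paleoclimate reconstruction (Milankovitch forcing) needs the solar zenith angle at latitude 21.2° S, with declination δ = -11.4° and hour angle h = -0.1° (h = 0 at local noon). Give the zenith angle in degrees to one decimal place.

θ_z = 9.8°

cos θ_z = sin ϕ sin δ + cos ϕ cos δ cos h = 0.071478 + 0.913929 = 0.985407.
θ_z = arccos(0.985407) = 9.8°.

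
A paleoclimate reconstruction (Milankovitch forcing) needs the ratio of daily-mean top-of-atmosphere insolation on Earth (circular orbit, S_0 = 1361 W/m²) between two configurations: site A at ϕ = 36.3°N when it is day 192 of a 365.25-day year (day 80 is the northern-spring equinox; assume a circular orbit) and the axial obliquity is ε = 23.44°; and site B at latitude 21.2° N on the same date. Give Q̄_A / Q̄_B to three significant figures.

— Configuration A (ϕ=+36.3°):
Solar longitude: L_s = 360° × (192 − 80)/365.25 = 110.390°.
sin δ = sin 23.44° × sin 110.390° = 0.37286, so δ = +21.892°.
cos h₀ = −tan(+36.3°) tan(+21.892°) = -0.2952, h₀ = 1.8704 rad.
Bracket: h₀ sin ϕ sin δ + cos ϕ cos δ sin h₀ = 1.8704×0.59201×0.37286 + 0.80593×0.92789×0.95544 = 0.412866 + 0.714492 = 1.127358.
Q̄ = (S_0/π) × [bracket] = (1361/π) × 1.127358 = 488.39 W/m².
— Configuration B (ϕ=+21.2°):
cos h₀ = −tan(+21.2°) tan(+21.892°) = -0.1559, h₀ = 1.7273 rad.
Bracket: h₀ sin ϕ sin δ + cos ϕ cos δ sin h₀ = 1.7273×0.36162×0.37286 + 0.93232×0.92789×0.98778 = 0.232898 + 0.854519 = 1.087417.
Q̄ = (S_0/π) × [bracket] = (1361/π) × 1.087417 = 471.09 W/m².
Ratio Q̄_A / Q̄_B = 488.39 / 471.09 = 1.037.

Q̄_A / Q̄_B ≈ 1.04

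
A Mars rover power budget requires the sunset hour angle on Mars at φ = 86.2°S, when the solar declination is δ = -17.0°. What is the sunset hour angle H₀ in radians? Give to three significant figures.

Sunrise equation: cos H₀ = −tan φ · tan δ = -4.6030 ≤ −1, so the Sun never sets (polar day) and H₀ = π.

H₀ = 3.14 rad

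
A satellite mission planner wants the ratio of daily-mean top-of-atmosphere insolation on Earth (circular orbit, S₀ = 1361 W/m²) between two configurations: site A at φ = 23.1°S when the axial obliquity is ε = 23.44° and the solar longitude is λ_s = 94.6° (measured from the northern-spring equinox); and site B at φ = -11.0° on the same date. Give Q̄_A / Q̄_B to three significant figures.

— Configuration A (φ=-23.1°):
Solar declination: sin δ = sin ε · sin λ_s = sin 23.44° × sin 94.6° = 0.39651, so δ = +23.360°.
cos H₀ = −tan(-23.1°) tan(+23.360°) = 0.1842, H₀ = 1.3855 rad.
Bracket: H₀ sin φ sin δ + cos φ cos δ sin H₀ = 1.3855×-0.39234×0.39651 + 0.91982×0.91803×0.98288 = -0.215538 + 0.829966 = 0.614428.
Q̄ = (S₀/π) × [bracket] = (1361/π) × 0.614428 = 266.18 W/m².
— Configuration B (φ=-11.0°):
cos H₀ = −tan(-11.0°) tan(+23.360°) = 0.0840, H₀ = 1.4867 rad.
Bracket: H₀ sin φ sin δ + cos φ cos δ sin H₀ = 1.4867×-0.19081×0.39651 + 0.98163×0.91803×0.99647 = -0.112481 + 0.897985 = 0.785504.
Q̄ = (S₀/π) × [bracket] = (1361/π) × 0.785504 = 340.30 W/m².
Ratio Q̄_A / Q̄_B = 266.18 / 340.30 = 0.7822.

Q̄_A / Q̄_B ≈ 0.782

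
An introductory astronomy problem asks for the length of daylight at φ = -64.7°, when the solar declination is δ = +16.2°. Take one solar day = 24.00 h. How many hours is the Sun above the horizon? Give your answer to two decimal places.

cos H₀ = −tan φ · tan δ = −tan(-64.7°) × tan(+16.200°) = 0.6146, so H₀ = 0.9089 rad = 52.08°.
Daylight = 2H₀/(2π) × 24.00 h = (0.9089/π) × 24.00 = 6.94 h.

6.94 h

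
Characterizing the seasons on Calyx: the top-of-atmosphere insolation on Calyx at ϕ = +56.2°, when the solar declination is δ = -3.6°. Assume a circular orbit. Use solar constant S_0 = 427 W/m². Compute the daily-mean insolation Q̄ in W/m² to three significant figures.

Q̄ ≈ 64.7 W/m²

cos h₀ = −tan(+56.2°) tan(-3.600°) = 0.0940, h₀ = 1.4767 rad.
Bracket: h₀ sin ϕ sin δ + cos ϕ cos δ sin h₀ = 1.4767×0.83098×-0.06279 + 0.55630×0.99803×0.99557 = -0.077050 + 0.552745 = 0.475695.
Q̄ = (S_0/π) × [bracket] = (427/π) × 0.475695 = 64.66 W/m².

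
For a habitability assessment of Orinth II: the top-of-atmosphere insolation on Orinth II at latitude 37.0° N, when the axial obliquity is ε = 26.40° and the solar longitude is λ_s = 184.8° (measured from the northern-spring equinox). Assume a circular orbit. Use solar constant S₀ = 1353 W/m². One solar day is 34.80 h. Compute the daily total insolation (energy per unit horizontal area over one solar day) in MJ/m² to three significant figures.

Solar declination: sin δ = sin ε · sin λ_s = sin 26.40° × sin 184.8° = -0.03721, so δ = -2.132°.
cos H₀ = −tan(+37.0°) tan(-2.132°) = 0.0281, H₀ = 1.5427 rad.
Bracket: H₀ sin φ sin δ + cos φ cos δ sin H₀ = 1.5427×0.60182×-0.03721 + 0.79864×0.99931×0.99961 = -0.034547 + 0.797778 = 0.763231.
Q̄ = (S₀/π) × [bracket] = (1353/π) × 0.763231 = 328.70 W/m².
Daily total = Q̄ × 34.80 h × 3600 s/h = 328.70 × 34.80 × 3600 / 10⁶ = 41.18 MJ/m².

41.2 MJ/m²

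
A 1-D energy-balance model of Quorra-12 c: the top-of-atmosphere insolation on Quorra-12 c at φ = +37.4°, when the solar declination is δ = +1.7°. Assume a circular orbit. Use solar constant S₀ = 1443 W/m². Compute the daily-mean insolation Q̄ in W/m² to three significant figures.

cos H₀ = −tan(+37.4°) tan(+1.700°) = -0.0227, H₀ = 1.5935 rad.
Bracket: H₀ sin φ sin δ + cos φ cos δ sin H₀ = 1.5935×0.60738×0.02967 + 0.79441×0.99956×0.99974 = 0.028716 + 0.793854 = 0.822570.
Q̄ = (S₀/π) × [bracket] = (1443/π) × 0.822570 = 377.8 W/m².

Q̄ ≈ 378 W/m²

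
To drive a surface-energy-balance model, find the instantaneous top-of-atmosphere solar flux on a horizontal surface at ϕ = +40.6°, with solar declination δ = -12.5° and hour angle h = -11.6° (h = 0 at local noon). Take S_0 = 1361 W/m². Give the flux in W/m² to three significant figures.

797 W/m²

cos θ_z = sin ϕ sin δ + cos ϕ cos δ cos h = -0.140853 + 0.726133 = 0.585280.
Flux = S_0 · cos θ_z = 1361 × 0.585280 = 796.6 W/m².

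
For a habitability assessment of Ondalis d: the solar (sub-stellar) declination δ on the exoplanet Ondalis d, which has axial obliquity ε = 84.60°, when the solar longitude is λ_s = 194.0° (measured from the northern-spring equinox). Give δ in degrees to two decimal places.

sin δ = sin ε · sin λ_s = sin 84.60° × sin 194.0° = -0.240848.
δ = arcsin(-0.240848) = -13.94°.

δ = -13.94°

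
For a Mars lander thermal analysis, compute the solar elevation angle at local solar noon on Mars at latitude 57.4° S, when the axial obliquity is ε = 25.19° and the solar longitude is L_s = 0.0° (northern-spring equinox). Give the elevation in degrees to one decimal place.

Solar declination: sin δ = sin ε · sin L_s = sin 25.19° × sin 0.0° = 0.00000, so δ = +0.000°.
At local noon the hour angle is zero, so the zenith angle equals |ϕ − δ| = |-57.4° − (+0.000°)| = 57.400°.
Elevation = 90° − 57.400° = 32.6°.

32.6°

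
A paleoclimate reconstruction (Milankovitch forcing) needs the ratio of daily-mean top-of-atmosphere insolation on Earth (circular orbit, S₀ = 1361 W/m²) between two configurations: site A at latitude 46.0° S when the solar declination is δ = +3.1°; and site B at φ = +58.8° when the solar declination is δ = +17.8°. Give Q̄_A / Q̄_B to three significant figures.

— Configuration A (φ=-46.0°):
cos H₀ = −tan(-46.0°) tan(+3.100°) = 0.0561, H₀ = 1.5147 rad.
Bracket: H₀ sin φ sin δ + cos φ cos δ sin H₀ = 1.5147×-0.71934×0.05408 + 0.69466×0.99854×0.99843 = -0.058925 + 0.692557 = 0.633632.
Q̄ = (S₀/π) × [bracket] = (1361/π) × 0.633632 = 274.50 W/m².
— Configuration B (φ=+58.8°):
cos H₀ = −tan(+58.8°) tan(+17.800°) = -0.5301, H₀ = 2.1296 rad.
Bracket: H₀ sin φ sin δ + cos φ cos δ sin H₀ = 2.1296×0.85536×0.30570 + 0.51803×0.95213×0.84791 = 0.556855 + 0.418216 = 0.975071.
Q̄ = (S₀/π) × [bracket] = (1361/π) × 0.975071 = 422.42 W/m².
Ratio Q̄_A / Q̄_B = 274.50 / 422.42 = 0.6498.

Q̄_A / Q̄_B ≈ 0.650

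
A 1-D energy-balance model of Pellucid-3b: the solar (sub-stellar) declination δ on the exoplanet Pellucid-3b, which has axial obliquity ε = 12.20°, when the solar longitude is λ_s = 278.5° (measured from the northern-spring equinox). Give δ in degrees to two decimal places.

sin δ = sin ε · sin λ_s = sin 12.20° × sin 278.5° = -0.209004.
δ = arcsin(-0.209004) = -12.06°.

δ = -12.06°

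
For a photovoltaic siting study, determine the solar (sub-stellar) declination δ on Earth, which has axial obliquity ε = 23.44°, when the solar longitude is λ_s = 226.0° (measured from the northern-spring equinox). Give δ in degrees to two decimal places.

sin δ = sin ε · sin λ_s = sin 23.44° × sin 226.0° = -0.286145.
δ = arcsin(-0.286145) = -16.63°.

δ = -16.63°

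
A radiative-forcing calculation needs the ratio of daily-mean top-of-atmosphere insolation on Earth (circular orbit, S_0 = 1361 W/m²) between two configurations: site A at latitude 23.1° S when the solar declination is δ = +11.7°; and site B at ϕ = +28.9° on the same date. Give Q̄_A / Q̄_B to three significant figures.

— Configuration A (ϕ=-23.1°):
cos h₀ = −tan(-23.1°) tan(+11.700°) = 0.0883, h₀ = 1.4823 rad.
Bracket: h₀ sin ϕ sin δ + cos ϕ cos δ sin h₀ = 1.4823×-0.39234×0.20279 + 0.91982×0.97922×0.99609 = -0.117936 + 0.897184 = 0.779248.
Q̄ = (S_0/π) × [bracket] = (1361/π) × 0.779248 = 337.59 W/m².
— Configuration B (ϕ=+28.9°):
cos h₀ = −tan(+28.9°) tan(+11.700°) = -0.1143, h₀ = 1.6854 rad.
Bracket: h₀ sin ϕ sin δ + cos ϕ cos δ sin h₀ = 1.6854×0.48328×0.20279 + 0.87546×0.97922×0.99344 = 0.165177 + 0.851644 = 1.016821.
Q̄ = (S_0/π) × [bracket] = (1361/π) × 1.016821 = 440.51 W/m².
Ratio Q̄_A / Q̄_B = 337.59 / 440.51 = 0.7664.

Q̄_A / Q̄_B ≈ 0.766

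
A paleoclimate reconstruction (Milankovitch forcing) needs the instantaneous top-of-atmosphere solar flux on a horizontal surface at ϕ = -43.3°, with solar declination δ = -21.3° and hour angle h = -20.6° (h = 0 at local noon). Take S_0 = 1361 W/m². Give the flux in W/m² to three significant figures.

cos θ_z = sin ϕ sin δ + cos ϕ cos δ cos h = 0.249124 + 0.634704 = 0.883828.
Flux = S_0 · cos θ_z = 1361 × 0.883828 = 1203 W/m².

1.20e+03 W/m²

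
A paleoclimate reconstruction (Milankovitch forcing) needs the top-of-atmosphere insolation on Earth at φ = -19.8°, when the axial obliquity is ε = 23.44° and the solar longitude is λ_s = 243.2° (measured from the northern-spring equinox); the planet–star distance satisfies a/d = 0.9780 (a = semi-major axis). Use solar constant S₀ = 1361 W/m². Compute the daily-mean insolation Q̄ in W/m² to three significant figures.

Solar declination: sin δ = sin ε · sin λ_s = sin 23.44° × sin 243.2° = -0.35506, so δ = -20.797°.
cos H₀ = −tan(-19.8°) tan(-20.797°) = -0.1367, H₀ = 1.7080 rad.
Bracket: H₀ sin φ sin δ + cos φ cos δ sin H₀ = 1.7080×-0.33874×-0.35506 + 0.94088×0.93484×0.99061 = 0.205426 + 0.871313 = 1.076739.
Inverse-square distance factor (a/d)² = 0.9780² = 0.956484.
Q̄ = (S₀/π) × 0.956484 × [bracket] = (1361/π) × 0.956484 × 1.076739 = 446.2 W/m².

Q̄ ≈ 446 W/m²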